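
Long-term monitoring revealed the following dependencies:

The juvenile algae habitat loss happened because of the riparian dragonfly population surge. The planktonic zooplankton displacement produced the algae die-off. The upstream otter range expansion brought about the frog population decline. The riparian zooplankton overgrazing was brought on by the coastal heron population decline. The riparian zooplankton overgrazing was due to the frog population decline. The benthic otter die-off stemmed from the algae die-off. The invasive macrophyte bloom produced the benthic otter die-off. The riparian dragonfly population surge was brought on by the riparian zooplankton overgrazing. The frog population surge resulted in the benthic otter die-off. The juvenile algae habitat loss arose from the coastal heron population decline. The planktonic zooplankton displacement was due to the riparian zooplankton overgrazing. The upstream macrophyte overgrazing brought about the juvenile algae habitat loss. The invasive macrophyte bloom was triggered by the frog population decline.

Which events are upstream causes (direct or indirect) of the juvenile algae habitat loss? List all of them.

Immediate causes of the juvenile algae habitat loss: the upstream macrophyte overgrazing, the coastal heron population decline, the riparian dragonfly population surge.
Further upstream: the upstream otter range expansion, the frog population decline, the riparian zooplankton overgrazing.

the coastal heron population decline, the frog population decline, the riparian dragonfly population surge, the riparian zooplankton overgrazing, the upstream macrophyte overgrazing, the upstream otter range expansion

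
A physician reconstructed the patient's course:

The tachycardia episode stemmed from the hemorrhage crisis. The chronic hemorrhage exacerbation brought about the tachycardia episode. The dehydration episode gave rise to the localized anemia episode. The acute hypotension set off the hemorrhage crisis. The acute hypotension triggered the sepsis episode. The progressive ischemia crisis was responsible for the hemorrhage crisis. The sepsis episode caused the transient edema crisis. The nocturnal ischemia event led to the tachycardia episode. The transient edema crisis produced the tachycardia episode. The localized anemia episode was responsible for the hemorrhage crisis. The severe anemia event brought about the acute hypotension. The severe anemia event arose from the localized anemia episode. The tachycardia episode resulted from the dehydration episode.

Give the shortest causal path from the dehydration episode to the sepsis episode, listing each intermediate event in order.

the dehydration episode → the localized anemia episode → the severe anemia event → the acute hypotension → the sepsis episode

the dehydration episode → the localized anemia episode
the localized anemia episode → the severe anemia event
the severe anemia event → the acute hypotension
the acute hypotension → the sepsis episode
Length: 4 steps.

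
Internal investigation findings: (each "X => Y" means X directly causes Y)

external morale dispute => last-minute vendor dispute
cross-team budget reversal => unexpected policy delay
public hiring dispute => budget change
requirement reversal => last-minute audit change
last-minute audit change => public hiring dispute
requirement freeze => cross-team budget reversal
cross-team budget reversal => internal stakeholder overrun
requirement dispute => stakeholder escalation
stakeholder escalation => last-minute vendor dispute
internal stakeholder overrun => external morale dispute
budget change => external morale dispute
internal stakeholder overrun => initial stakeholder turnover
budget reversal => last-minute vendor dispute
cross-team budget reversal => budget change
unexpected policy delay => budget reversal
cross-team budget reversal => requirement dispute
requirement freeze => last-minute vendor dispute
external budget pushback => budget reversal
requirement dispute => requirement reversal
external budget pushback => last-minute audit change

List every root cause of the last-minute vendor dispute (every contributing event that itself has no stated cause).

Tracing upstream from the last-minute vendor dispute: the last-minute vendor dispute ← the requirement freeze.
A separate upstream branch: the last-minute vendor dispute ← the budget reversal ← the external budget pushback.
Each of those chain origins has no stated cause.

the external budget pushback, the requirement freeze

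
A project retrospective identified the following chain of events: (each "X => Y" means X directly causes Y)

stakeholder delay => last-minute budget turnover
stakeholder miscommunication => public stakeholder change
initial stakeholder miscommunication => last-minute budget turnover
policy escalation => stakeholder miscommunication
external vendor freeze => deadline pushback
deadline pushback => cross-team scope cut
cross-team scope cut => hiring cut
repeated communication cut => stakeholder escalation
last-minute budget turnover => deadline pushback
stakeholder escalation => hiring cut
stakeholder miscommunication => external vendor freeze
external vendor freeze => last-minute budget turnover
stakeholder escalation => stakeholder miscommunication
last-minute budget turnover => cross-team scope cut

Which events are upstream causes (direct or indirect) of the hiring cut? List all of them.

the cross-team scope cut, the deadline pushback, the external vendor freeze, the initial stakeholder miscommunication, the last-minute budget turnover, the policy escalation, the repeated communication cut, the stakeholder delay, the stakeholder escalation, the stakeholder miscommunication

Immediate causes of the hiring cut: the stakeholder escalation, the cross-team scope cut.
Further upstream: the initial stakeholder miscommunication, the policy escalation, the stakeholder delay, the repeated communication cut, the stakeholder miscommunication, the external vendor freeze, the last-minute budget turnover, the deadline pushback.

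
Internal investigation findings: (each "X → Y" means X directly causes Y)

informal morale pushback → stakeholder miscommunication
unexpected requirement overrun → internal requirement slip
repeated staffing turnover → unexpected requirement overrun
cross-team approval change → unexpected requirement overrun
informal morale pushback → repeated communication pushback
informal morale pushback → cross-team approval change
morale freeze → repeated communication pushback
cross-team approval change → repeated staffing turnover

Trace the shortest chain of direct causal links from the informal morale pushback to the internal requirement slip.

the informal morale pushback → the cross-team approval change → the unexpected requirement overrun → the internal requirement slip

the informal morale pushback → the cross-team approval change
the cross-team approval change → the unexpected requirement overrun
the unexpected requirement overrun → the internal requirement slip
Length: 3 steps.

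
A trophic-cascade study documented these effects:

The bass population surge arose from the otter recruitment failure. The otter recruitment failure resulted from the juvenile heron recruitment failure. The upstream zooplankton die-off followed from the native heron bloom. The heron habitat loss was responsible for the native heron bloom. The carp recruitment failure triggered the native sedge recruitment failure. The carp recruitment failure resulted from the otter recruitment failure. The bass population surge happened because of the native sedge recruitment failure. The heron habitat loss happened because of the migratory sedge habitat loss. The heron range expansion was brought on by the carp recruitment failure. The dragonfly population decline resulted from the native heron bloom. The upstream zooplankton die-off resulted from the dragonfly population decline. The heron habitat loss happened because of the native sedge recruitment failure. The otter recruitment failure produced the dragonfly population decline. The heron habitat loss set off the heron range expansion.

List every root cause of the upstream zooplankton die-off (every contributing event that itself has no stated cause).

Tracing upstream from the upstream zooplankton die-off: the upstream zooplankton die-off ← the dragonfly population decline ← the otter recruitment failure ← the juvenile heron recruitment failure.
A separate upstream branch: the upstream zooplankton die-off ← the native heron bloom ← the heron habitat loss ← the migratory sedge habitat loss.
Each of those chain origins has no stated cause.

the juvenile heron recruitment failure, the migratory sedge habitat loss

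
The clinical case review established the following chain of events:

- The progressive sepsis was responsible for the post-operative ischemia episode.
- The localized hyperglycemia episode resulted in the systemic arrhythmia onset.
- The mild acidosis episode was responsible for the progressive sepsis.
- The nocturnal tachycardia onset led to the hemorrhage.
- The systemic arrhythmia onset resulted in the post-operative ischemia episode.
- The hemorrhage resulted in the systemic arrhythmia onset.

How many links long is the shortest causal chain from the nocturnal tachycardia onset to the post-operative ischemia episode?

Shortest chain: the nocturnal tachycardia onset → the hemorrhage → the systemic arrhythmia onset → the post-operative ischemia episode.

3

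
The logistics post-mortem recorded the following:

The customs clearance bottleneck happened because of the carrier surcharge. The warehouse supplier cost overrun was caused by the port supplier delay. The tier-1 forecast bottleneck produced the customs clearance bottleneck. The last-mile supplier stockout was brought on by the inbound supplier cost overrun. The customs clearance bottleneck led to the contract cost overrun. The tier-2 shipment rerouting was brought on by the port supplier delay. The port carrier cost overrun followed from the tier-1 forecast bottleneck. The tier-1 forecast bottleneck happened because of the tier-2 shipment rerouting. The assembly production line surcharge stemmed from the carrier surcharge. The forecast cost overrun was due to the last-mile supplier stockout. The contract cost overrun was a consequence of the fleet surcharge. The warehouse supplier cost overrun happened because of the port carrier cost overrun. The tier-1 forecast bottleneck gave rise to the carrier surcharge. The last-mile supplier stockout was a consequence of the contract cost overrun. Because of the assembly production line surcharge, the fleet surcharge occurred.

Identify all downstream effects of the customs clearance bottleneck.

the contract cost overrun, the forecast cost overrun, the last-mile supplier stockout

Direct effects: the contract cost overrun.
2 steps out: the last-mile supplier stockout.
3 steps out: the forecast cost overrun.
Not reachable from it: the port supplier delay, the tier-2 shipment rerouting, the tier-1 forecast bottleneck, the port carrier cost overrun, the carrier surcharge, the assembly production line surcharge, the fleet surcharge, the inbound supplier cost overrun, the warehouse supplier cost overrun.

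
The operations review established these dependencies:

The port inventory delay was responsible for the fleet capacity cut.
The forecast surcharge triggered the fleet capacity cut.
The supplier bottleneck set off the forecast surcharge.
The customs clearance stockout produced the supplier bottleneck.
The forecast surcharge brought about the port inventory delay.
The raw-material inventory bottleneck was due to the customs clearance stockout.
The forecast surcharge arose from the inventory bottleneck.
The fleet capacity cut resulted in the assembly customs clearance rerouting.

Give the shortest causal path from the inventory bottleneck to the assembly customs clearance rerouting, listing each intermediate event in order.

the inventory bottleneck → the forecast surcharge
the forecast surcharge → the fleet capacity cut
the fleet capacity cut → the assembly customs clearance rerouting
Length: 3 steps.

the inventory bottleneck → the forecast surcharge → the fleet capacity cut → the assembly customs clearance rerouting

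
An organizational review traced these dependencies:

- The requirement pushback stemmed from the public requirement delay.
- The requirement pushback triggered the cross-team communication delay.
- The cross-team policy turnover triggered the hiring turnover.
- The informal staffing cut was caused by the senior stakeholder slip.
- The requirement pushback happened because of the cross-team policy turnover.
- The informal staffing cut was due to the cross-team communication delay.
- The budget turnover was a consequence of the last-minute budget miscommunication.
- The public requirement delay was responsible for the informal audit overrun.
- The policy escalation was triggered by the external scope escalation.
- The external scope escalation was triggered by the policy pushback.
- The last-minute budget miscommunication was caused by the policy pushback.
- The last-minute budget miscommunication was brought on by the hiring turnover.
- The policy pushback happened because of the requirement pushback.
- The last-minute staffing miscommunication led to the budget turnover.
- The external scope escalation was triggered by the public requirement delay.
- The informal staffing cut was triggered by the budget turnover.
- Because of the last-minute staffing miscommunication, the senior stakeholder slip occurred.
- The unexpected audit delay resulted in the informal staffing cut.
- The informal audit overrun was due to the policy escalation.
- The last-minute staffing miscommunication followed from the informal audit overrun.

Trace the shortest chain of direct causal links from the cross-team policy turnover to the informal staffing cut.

the cross-team policy turnover → the requirement pushback
the requirement pushback → the cross-team communication delay
the cross-team communication delay → the informal staffing cut
Length: 3 steps.

the cross-team policy turnover → the requirement pushback → the cross-team communication delay → the informal staffing cut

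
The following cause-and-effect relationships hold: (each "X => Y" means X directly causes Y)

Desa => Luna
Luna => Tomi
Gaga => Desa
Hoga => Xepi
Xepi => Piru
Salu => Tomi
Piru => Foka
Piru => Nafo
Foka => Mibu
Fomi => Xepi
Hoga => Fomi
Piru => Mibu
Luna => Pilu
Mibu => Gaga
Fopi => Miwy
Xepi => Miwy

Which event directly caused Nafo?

Piru

Upstream contributors include Hoga, Fomi, Xepi, but only Piru feeds directly into Nafo.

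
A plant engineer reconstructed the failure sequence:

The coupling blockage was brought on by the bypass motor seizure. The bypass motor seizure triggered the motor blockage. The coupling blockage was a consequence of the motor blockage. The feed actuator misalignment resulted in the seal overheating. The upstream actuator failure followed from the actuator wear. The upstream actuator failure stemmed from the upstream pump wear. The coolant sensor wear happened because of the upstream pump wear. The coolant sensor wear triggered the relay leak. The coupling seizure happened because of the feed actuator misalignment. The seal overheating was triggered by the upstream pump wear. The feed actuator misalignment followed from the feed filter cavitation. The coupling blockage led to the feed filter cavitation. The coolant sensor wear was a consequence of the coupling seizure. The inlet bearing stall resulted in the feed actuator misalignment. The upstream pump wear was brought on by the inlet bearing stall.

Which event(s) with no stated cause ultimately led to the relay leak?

Tracing upstream from the relay leak: the relay leak ← the coolant sensor wear ← the upstream pump wear ← the inlet bearing stall.
A separate upstream branch: the relay leak ← the coolant sensor wear ← the coupling seizure ← the feed actuator misalignment ← the feed filter cavitation ← the coupling blockage ← the bypass motor seizure.
Each of those chain origins has no stated cause.

the bypass motor seizure, the inlet bearing stall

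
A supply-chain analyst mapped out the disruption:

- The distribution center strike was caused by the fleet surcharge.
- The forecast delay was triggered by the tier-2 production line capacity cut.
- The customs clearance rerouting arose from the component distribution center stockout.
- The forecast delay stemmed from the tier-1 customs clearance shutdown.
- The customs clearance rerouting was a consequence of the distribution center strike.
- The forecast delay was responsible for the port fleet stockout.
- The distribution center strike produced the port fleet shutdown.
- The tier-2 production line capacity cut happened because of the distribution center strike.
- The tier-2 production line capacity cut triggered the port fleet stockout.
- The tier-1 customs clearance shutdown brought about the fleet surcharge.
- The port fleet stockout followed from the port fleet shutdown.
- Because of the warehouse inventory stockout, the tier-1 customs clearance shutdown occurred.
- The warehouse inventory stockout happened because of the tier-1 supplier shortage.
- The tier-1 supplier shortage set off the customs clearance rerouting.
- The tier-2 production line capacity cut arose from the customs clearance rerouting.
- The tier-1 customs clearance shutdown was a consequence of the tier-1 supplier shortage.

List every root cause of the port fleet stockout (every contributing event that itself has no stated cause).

the component distribution center stockout, the tier-1 supplier shortage

Tracing upstream from the port fleet stockout: the port fleet stockout ← the tier-2 production line capacity cut ← the customs clearance rerouting ← the tier-1 supplier shortage.
A separate upstream branch: the port fleet stockout ← the tier-2 production line capacity cut ← the customs clearance rerouting ← the component distribution center stockout.
Each of those chain origins has no stated cause.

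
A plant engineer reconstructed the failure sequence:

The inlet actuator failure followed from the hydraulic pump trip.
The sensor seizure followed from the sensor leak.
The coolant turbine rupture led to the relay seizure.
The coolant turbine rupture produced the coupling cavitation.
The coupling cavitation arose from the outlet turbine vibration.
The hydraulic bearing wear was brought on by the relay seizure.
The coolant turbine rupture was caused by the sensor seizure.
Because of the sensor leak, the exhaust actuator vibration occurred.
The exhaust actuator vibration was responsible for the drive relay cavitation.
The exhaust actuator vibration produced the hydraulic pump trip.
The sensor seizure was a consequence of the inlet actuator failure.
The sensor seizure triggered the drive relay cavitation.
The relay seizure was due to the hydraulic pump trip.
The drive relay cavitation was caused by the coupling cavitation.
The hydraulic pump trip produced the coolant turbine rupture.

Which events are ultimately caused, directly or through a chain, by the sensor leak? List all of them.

Direct effects: the exhaust actuator vibration, the sensor seizure.
2 steps out: the hydraulic pump trip, the coolant turbine rupture, the drive relay cavitation.
3 steps out: the inlet actuator failure, the relay seizure, the coupling cavitation.
4 steps out: the hydraulic bearing wear.
Not reachable from it: the outlet turbine vibration.

the coolant turbine rupture, the coupling cavitation, the drive relay cavitation, the exhaust actuator vibration, the hydraulic bearing wear, the hydraulic pump trip, the inlet actuator failure, the relay seizure, the sensor seizure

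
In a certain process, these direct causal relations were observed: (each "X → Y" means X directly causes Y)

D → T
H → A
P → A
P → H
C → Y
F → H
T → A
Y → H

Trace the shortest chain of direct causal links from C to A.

C → Y → H → A

C → Y
Y → H
H → A
Length: 3 steps.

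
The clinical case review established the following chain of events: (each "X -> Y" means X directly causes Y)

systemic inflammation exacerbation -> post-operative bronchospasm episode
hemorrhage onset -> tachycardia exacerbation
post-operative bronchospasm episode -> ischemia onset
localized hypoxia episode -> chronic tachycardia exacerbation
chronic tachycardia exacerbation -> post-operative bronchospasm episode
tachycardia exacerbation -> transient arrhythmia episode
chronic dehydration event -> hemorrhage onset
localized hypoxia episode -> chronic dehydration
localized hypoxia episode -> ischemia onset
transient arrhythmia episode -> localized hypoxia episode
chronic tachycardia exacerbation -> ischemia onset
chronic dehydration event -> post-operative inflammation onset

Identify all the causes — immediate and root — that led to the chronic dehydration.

the chronic dehydration event, the hemorrhage onset, the localized hypoxia episode, the tachycardia exacerbation, the transient arrhythmia episode

Immediate cause of the chronic dehydration: the localized hypoxia episode.
Further upstream: the chronic dehydration event, the hemorrhage onset, the tachycardia exacerbation, the transient arrhythmia episode.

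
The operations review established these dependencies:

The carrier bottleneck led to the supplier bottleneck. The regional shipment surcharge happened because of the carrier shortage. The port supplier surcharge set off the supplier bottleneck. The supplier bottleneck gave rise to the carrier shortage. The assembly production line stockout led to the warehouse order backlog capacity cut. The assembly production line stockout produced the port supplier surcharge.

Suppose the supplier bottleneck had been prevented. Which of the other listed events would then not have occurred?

Downstream of the supplier bottleneck: the carrier shortage, the regional shipment surcharge.

the carrier shortage, the regional shipment surcharge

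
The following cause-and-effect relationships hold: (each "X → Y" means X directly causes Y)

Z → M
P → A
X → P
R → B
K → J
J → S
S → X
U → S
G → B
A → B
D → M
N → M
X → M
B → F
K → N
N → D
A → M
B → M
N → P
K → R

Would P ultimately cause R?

P leads to A, B, F, M; R is not among them.

No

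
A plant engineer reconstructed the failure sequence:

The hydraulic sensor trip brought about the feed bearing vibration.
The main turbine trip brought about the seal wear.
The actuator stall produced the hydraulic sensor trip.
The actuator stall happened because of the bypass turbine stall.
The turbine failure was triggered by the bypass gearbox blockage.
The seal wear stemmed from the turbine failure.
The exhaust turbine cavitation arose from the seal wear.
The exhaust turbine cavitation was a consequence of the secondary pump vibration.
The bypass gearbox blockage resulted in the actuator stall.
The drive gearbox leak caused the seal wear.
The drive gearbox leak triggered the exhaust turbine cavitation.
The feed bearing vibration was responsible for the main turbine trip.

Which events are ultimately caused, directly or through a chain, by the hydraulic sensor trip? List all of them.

Direct effects: the feed bearing vibration.
2 steps out: the main turbine trip.
3 steps out: the seal wear.
4 steps out: the exhaust turbine cavitation.
Not reachable from it: the secondary pump vibration, the bypass turbine stall, the bypass gearbox blockage, the actuator stall, the turbine failure, the drive gearbox leak.

the exhaust turbine cavitation, the feed bearing vibration, the main turbine trip, the seal wear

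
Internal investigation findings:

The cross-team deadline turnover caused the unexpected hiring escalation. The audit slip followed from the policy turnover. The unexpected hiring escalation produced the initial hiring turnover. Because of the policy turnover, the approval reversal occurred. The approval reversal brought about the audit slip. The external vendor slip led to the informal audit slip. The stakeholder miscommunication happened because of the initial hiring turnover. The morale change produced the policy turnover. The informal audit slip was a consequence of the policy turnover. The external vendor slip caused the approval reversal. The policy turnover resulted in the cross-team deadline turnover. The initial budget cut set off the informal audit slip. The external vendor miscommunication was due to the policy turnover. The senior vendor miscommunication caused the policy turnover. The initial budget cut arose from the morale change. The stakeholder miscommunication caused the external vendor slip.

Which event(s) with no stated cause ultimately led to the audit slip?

Tracing upstream from the audit slip: the audit slip ← the policy turnover ← the morale change.
A separate upstream branch: the audit slip ← the policy turnover ← the senior vendor miscommunication.
Each of those chain origins has no stated cause.

the morale change, the senior vendor miscommunication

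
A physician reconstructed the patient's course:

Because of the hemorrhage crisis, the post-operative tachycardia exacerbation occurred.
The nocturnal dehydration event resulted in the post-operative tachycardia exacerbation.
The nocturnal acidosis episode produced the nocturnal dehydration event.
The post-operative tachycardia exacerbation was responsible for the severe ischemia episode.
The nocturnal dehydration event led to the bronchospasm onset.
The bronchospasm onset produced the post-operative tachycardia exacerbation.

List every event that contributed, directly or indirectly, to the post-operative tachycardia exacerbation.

the bronchospasm onset, the hemorrhage crisis, the nocturnal acidosis episode, the nocturnal dehydration event

Immediate causes of the post-operative tachycardia exacerbation: the nocturnal dehydration event, the bronchospasm onset, the hemorrhage crisis.
Further upstream: the nocturnal acidosis episode.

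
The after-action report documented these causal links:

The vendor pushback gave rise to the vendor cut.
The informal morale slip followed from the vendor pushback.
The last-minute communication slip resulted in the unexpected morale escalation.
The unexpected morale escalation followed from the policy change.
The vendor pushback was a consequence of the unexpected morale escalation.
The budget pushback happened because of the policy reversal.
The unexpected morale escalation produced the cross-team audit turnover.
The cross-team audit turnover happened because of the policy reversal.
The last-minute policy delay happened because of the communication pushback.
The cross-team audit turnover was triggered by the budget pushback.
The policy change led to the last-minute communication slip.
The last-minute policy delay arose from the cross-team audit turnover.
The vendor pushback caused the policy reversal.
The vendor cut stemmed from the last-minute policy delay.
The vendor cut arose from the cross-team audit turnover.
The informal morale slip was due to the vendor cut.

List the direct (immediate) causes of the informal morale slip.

Upstream contributors include the policy change, the last-minute communication slip, the unexpected morale escalation, the policy reversal, the budget pushback, the cross-team audit turnover, the last-minute policy delay, the communication pushback, but only the vendor cut, the vendor pushback feed directly into the informal morale slip.

the vendor cut, the vendor pushback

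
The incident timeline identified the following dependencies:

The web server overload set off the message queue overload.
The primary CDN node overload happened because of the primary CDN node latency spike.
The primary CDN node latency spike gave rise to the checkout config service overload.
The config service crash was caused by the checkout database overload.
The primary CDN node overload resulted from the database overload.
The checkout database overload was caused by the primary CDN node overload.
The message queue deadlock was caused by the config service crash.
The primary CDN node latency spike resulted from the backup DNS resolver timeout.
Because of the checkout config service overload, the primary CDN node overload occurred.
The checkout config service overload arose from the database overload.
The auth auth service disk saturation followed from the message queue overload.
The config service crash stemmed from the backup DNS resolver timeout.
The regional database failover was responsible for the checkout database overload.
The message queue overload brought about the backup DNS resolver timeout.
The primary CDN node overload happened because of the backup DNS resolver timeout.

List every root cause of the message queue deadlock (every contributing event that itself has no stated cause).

the database overload, the regional database failover, the web server overload

Tracing upstream from the message queue deadlock: the message queue deadlock ← the config service crash ← the backup DNS resolver timeout ← the message queue overload ← the web server overload.
A separate upstream branch: the message queue deadlock ← the config service crash ← the checkout database overload ← the regional database failover.
A separate upstream branch: the message queue deadlock ← the config service crash ← the checkout database overload ← the primary CDN node overload ← the database overload.
Each of those chain origins has no stated cause.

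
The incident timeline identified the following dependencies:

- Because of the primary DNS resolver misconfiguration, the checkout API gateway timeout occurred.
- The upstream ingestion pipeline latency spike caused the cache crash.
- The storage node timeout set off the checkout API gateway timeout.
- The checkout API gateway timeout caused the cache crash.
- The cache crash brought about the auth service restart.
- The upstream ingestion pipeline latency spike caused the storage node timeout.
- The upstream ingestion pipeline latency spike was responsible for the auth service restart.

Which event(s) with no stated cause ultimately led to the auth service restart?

Tracing upstream from the auth service restart: the auth service restart ← the upstream ingestion pipeline latency spike.
A separate upstream branch: the auth service restart ← the cache crash ← the checkout API gateway timeout ← the primary DNS resolver misconfiguration.
Each of those chain origins has no stated cause.

the primary DNS resolver misconfiguration, the upstream ingestion pipeline latency spike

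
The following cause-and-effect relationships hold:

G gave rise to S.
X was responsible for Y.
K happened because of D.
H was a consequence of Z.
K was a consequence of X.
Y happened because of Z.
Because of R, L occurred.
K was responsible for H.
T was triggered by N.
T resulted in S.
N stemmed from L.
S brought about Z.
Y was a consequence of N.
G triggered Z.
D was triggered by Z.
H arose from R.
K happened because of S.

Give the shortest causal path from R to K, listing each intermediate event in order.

R → L → N → T → S → K

R → L
L → N
N → T
T → S
S → K
Length: 5 steps.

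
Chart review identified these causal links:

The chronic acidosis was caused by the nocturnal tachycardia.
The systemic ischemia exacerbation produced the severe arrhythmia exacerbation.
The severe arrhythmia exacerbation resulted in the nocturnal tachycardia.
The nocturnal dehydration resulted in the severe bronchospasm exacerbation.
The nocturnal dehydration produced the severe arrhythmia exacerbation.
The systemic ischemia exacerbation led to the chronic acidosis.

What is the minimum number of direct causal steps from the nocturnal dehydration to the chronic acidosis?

3

Shortest chain: the nocturnal dehydration → the severe arrhythmia exacerbation → the nocturnal tachycardia → the chronic acidosis.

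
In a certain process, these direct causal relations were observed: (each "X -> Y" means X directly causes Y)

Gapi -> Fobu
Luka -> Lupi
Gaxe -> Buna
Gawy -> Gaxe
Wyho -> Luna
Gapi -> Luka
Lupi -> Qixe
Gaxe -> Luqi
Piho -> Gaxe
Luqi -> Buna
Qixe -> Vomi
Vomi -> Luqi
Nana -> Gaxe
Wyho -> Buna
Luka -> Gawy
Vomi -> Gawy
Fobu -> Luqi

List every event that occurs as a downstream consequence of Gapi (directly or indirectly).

Direct effects: Luka, Fobu.
2 steps out: Lupi, Gawy, Luqi.
3 steps out: Qixe, Gaxe, Buna.
4 steps out: Vomi.
Not reachable from it: Wyho, Luna, Nana, Piho.

Buna, Fobu, Gawy, Gaxe, Luka, Lupi, Luqi, Qixe, Vomi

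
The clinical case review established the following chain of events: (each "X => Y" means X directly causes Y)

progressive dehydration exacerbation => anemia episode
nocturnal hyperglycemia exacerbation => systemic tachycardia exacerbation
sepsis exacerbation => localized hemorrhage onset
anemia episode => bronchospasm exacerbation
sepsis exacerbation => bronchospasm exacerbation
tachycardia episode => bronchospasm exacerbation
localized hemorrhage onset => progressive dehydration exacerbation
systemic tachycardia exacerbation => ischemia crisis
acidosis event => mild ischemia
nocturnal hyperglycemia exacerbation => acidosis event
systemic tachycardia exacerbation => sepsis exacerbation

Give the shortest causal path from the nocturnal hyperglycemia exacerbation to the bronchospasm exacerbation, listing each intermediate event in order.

the nocturnal hyperglycemia exacerbation → the systemic tachycardia exacerbation → the sepsis exacerbation → the bronchospasm exacerbation

the nocturnal hyperglycemia exacerbation → the systemic tachycardia exacerbation
the systemic tachycardia exacerbation → the sepsis exacerbation
the sepsis exacerbation → the bronchospasm exacerbation
Length: 3 steps.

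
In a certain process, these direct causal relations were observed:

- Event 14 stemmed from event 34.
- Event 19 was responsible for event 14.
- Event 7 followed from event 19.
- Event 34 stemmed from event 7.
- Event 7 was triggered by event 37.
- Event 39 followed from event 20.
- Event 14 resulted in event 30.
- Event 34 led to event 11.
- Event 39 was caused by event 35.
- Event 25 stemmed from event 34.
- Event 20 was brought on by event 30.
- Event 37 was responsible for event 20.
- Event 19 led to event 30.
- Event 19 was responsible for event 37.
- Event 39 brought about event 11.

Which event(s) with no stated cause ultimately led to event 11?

event 19, event 35

Tracing upstream from event 11: event 11 ← event 34 ← event 7 ← event 19.
A separate upstream branch: event 11 ← event 39 ← event 35.
Each of those chain origins has no stated cause.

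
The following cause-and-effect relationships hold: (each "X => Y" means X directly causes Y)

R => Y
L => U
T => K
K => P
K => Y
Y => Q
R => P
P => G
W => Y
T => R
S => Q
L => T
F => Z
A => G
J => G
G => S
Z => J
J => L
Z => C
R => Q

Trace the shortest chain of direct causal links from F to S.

F → Z
Z → J
J → G
G → S
Length: 4 steps.

F → Z → J → G → S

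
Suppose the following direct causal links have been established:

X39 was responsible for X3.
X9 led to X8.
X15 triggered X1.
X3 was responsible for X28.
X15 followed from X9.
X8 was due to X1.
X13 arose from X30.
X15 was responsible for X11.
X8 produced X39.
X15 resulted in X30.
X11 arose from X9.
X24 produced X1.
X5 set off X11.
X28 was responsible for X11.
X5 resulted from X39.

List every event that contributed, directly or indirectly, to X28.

X1, X15, X24, X3, X39, X8, X9

Immediate cause of X28: X3.
Further upstream: X24, X9, X15, X1, X8, X39.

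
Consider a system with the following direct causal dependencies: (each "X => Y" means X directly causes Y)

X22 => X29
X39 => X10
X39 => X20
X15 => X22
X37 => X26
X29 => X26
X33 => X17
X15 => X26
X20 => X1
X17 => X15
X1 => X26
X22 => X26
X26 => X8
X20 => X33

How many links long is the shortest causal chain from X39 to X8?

4

Shortest chain: X39 → X20 → X1 → X26 → X8.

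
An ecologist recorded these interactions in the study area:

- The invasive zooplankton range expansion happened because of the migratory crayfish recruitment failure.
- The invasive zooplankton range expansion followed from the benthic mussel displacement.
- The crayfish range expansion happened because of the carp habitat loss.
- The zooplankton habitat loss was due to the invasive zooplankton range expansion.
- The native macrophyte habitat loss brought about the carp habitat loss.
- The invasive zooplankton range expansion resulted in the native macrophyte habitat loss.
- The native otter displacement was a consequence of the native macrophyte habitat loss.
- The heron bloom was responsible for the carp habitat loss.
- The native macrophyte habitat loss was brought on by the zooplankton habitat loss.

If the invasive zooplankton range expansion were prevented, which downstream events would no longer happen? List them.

Downstream of the invasive zooplankton range expansion: the zooplankton habitat loss, the native macrophyte habitat loss, the native otter displacement, the carp habitat loss, the crayfish range expansion.
Of those, still caused via another path: the carp habitat loss, the crayfish range expansion.
The remainder have no surviving cause.

the native macrophyte habitat loss, the native otter displacement, the zooplankton habitat loss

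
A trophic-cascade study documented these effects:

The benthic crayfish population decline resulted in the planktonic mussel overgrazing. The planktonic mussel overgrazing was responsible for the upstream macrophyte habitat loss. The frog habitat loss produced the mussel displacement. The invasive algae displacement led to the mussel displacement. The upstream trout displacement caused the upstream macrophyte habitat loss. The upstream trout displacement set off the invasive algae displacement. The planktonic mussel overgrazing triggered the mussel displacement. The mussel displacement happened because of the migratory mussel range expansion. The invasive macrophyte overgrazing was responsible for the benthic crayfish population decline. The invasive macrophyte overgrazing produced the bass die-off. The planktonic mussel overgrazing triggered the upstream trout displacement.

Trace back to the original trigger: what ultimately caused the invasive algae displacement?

the invasive macrophyte overgrazing

Tracing upstream from the invasive algae displacement: the invasive algae displacement ← the upstream trout displacement ← the planktonic mussel overgrazing ← the benthic crayfish population decline ← the invasive macrophyte overgrazing.
The invasive macrophyte overgrazing has no stated cause, so it is the root.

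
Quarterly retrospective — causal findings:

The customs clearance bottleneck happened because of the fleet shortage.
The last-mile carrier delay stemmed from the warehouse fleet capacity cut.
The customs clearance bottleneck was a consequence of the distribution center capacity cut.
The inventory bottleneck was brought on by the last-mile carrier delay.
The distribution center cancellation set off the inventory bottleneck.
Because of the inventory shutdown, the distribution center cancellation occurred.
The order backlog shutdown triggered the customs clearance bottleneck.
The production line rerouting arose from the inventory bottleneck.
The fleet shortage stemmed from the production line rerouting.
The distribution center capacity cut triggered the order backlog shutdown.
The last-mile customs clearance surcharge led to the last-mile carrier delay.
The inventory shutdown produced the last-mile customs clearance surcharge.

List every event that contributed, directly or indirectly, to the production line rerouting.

Immediate cause of the production line rerouting: the inventory bottleneck.
Further upstream: the inventory shutdown, the warehouse fleet capacity cut, the last-mile customs clearance surcharge, the distribution center cancellation, the last-mile carrier delay.

the distribution center cancellation, the inventory bottleneck, the inventory shutdown, the last-mile carrier delay, the last-mile customs clearance surcharge, the warehouse fleet capacity cut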